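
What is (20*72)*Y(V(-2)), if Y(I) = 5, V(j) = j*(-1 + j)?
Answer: 7200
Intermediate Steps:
(20*72)*Y(V(-2)) = (20*72)*5 = 1440*5 = 7200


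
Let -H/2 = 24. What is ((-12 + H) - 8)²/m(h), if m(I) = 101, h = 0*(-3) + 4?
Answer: 4624/101 ≈ 45.782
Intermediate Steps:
H = -48 (H = -2*24 = -48)
h = 4 (h = 0 + 4 = 4)
((-12 + H) - 8)²/m(h) = ((-12 - 48) - 8)²/101 = (-60 - 8)²*(1/101) = (-68)²*(1/101) = 4624*(1/101) = 4624/101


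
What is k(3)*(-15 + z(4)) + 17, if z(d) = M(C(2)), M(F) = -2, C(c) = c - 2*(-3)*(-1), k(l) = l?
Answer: -34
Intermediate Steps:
C(c) = -6 + c (C(c) = c + 6*(-1) = c - 6 = -6 + c)
z(d) = -2
k(3)*(-15 + z(4)) + 17 = 3*(-15 - 2) + 17 = 3*(-17) + 17 = -51 + 17 = -34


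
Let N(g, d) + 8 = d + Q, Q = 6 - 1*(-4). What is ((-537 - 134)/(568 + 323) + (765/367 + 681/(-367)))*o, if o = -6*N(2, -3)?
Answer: -31166/9909 ≈ -3.1452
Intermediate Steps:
Q = 10 (Q = 6 + 4 = 10)
N(g, d) = 2 + d (N(g, d) = -8 + (d + 10) = -8 + (10 + d) = 2 + d)
o = 6 (o = -6*(2 - 3) = -6*(-1) = 6)
((-537 - 134)/(568 + 323) + (765/367 + 681/(-367)))*o = ((-537 - 134)/(568 + 323) + (765/367 + 681/(-367)))*6 = (-671/891 + (765*(1/367) + 681*(-1/367)))*6 = (-671*1/891 + (765/367 - 681/367))*6 = (-61/81 + 84/367)*6 = -15583/29727*6 = -31166/9909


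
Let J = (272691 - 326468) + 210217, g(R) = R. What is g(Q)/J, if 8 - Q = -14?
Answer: 11/78220 ≈ 0.00014063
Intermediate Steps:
Q = 22 (Q = 8 - 1*(-14) = 8 + 14 = 22)
J = 156440 (J = -53777 + 210217 = 156440)
g(Q)/J = 22/156440 = 22*(1/156440) = 11/78220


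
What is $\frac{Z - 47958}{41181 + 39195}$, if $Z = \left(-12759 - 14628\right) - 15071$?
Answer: $- \frac{11302}{10047} \approx -1.1249$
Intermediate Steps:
$Z = -42458$ ($Z = -27387 - 15071 = -42458$)
$\frac{Z - 47958}{41181 + 39195} = \frac{-42458 - 47958}{41181 + 39195} = - \frac{90416}{80376} = \left(-90416\right) \frac{1}{80376} = - \frac{11302}{10047}$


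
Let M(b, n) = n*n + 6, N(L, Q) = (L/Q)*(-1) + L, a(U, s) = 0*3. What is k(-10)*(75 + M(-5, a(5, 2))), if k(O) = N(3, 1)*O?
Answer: 0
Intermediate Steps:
a(U, s) = 0
N(L, Q) = L - L/Q (N(L, Q) = -L/Q + L = L - L/Q)
k(O) = 0 (k(O) = (3 - 1*3/1)*O = (3 - 1*3*1)*O = (3 - 3)*O = 0*O = 0)
M(b, n) = 6 + n² (M(b, n) = n² + 6 = 6 + n²)
k(-10)*(75 + M(-5, a(5, 2))) = 0*(75 + (6 + 0²)) = 0*(75 + (6 + 0)) = 0*(75 + 6) = 0*81 = 0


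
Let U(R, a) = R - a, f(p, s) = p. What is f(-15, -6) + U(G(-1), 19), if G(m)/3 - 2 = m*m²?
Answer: -31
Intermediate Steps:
G(m) = 6 + 3*m³ (G(m) = 6 + 3*(m*m²) = 6 + 3*m³)
f(-15, -6) + U(G(-1), 19) = -15 + ((6 + 3*(-1)³) - 1*19) = -15 + ((6 + 3*(-1)) - 19) = -15 + ((6 - 3) - 19) = -15 + (3 - 19) = -15 - 16 = -31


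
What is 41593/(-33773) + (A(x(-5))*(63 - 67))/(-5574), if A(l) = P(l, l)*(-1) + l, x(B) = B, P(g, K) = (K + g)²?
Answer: -41004007/31375117 ≈ -1.3069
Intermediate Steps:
A(l) = l - 4*l² (A(l) = (l + l)²*(-1) + l = (2*l)²*(-1) + l = (4*l²)*(-1) + l = -4*l² + l = l - 4*l²)
41593/(-33773) + (A(x(-5))*(63 - 67))/(-5574) = 41593/(-33773) + ((-5*(1 - 4*(-5)))*(63 - 67))/(-5574) = 41593*(-1/33773) + (-5*(1 + 20)*(-4))*(-1/5574) = -41593/33773 + (-5*21*(-4))*(-1/5574) = -41593/33773 - 105*(-4)*(-1/5574) = -41593/33773 + 420*(-1/5574) = -41593/33773 - 70/929 = -41004007/31375117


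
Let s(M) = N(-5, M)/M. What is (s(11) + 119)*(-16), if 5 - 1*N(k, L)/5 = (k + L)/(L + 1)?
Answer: -21304/11 ≈ -1936.7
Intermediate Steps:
N(k, L) = 25 - 5*(L + k)/(1 + L) (N(k, L) = 25 - 5*(k + L)/(L + 1) = 25 - 5*(L + k)/(1 + L))
s(M) = 5*(10 + 4*M)/(M*(1 + M)) (s(M) = (5*(5 - 1*(-5) + 4*M)/(1 + M))/M = (5*(5 + 5 + 4*M)/(1 + M))/M = (5*(10 + 4*M)/(1 + M))/M = 5*(10 + 4*M)/(M*(1 + M)))
(s(11) + 119)*(-16) = (10*(5 + 2*11)/(11*(1 + 11)) + 119)*(-16) = (10*(1/11)*(5 + 22)/12 + 119)*(-16) = (10*(1/11)*(1/12)*27 + 119)*(-16) = (45/22 + 119)*(-16) = (2663/22)*(-16) = -21304/11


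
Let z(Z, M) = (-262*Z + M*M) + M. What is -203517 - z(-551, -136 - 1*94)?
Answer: -400549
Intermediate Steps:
z(Z, M) = M + M² - 262*Z (z(Z, M) = (-262*Z + M²) + M = (M² - 262*Z) + M = M + M² - 262*Z)
-203517 - z(-551, -136 - 1*94) = -203517 - ((-136 - 1*94) + (-136 - 1*94)² - 262*(-551)) = -203517 - ((-136 - 94) + (-136 - 94)² + 144362) = -203517 - (-230 + (-230)² + 144362) = -203517 - (-230 + 52900 + 144362) = -203517 - 1*197032 = -203517 - 197032 = -400549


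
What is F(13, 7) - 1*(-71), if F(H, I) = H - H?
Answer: 71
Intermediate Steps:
F(H, I) = 0
F(13, 7) - 1*(-71) = 0 - 1*(-71) = 0 + 71 = 71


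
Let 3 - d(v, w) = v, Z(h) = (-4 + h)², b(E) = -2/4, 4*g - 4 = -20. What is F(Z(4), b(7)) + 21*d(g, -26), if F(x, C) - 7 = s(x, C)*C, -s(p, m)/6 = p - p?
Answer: 154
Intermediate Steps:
g = -4 (g = 1 + (¼)*(-20) = 1 - 5 = -4)
b(E) = -½ (b(E) = -2*¼ = -½)
s(p, m) = 0 (s(p, m) = -6*(p - p) = -6*0 = 0)
d(v, w) = 3 - v
F(x, C) = 7 (F(x, C) = 7 + 0*C = 7 + 0 = 7)
F(Z(4), b(7)) + 21*d(g, -26) = 7 + 21*(3 - 1*(-4)) = 7 + 21*(3 + 4) = 7 + 21*7 = 7 + 147 = 154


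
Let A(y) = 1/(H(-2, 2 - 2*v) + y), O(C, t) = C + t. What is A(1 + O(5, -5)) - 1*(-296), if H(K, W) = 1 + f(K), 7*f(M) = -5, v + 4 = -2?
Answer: 2671/9 ≈ 296.78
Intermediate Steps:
v = -6 (v = -4 - 2 = -6)
f(M) = -5/7 (f(M) = (1/7)*(-5) = -5/7)
H(K, W) = 2/7 (H(K, W) = 1 - 5/7 = 2/7)
A(y) = 1/(2/7 + y)
A(1 + O(5, -5)) - 1*(-296) = 7/(2 + 7*(1 + (5 - 5))) - 1*(-296) = 7/(2 + 7*(1 + 0)) + 296 = 7/(2 + 7*1) + 296 = 7/(2 + 7) + 296 = 7/9 + 296 = 2671/9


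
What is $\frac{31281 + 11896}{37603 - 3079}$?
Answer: $\frac{43177}{34524} \approx 1.2506$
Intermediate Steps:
$\frac{31281 + 11896}{37603 - 3079} = \frac{43177}{37603 - 3079} = \frac{43177}{34524}$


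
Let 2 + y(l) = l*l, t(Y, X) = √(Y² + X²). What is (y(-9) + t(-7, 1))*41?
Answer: 3239 + 205*√2 ≈ 3528.9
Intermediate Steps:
t(Y, X) = √(X² + Y²)
y(l) = -2 + l² (y(l) = -2 + l*l = -2 + l²)
(y(-9) + t(-7, 1))*41 = ((-2 + (-9)²) + √(1² + (-7)²))*41 = ((-2 + 81) + √(1 + 49))*41 = (79 + √50)*41 = (79 + 5*√2)*41 = 3239 + 205*√2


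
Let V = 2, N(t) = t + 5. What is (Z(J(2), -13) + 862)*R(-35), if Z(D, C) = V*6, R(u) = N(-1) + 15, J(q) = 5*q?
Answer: 16606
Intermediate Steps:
N(t) = 5 + t
R(u) = 19 (R(u) = (5 - 1) + 15 = 4 + 15 = 19)
Z(D, C) = 12 (Z(D, C) = 2*6 = 12)
(Z(J(2), -13) + 862)*R(-35) = (12 + 862)*19 = 874*19 = 16606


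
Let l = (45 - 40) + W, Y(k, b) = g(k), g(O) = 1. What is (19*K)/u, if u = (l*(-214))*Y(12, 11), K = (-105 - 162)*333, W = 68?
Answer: 1689309/15622 ≈ 108.14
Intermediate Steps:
K = -88911 (K = -267*333 = -88911)
Y(k, b) = 1
l = 73 (l = (45 - 40) + 68 = 5 + 68 = 73)
u = -15622 (u = (73*(-214))*1 = -15622*1 = -15622)
(19*K)/u = (19*(-88911))/(-15622) = -1689309*(-1/15622) = 1689309/15622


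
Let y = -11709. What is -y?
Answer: 11709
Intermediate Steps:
-y = -1*(-11709) = 11709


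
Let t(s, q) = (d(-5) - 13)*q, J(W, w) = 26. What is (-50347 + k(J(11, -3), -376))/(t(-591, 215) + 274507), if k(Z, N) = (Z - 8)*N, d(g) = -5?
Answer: -57115/270637 ≈ -0.21104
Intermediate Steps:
k(Z, N) = N*(-8 + Z) (k(Z, N) = (-8 + Z)*N = N*(-8 + Z))
t(s, q) = -18*q (t(s, q) = (-5 - 13)*q = -18*q)
(-50347 + k(J(11, -3), -376))/(t(-591, 215) + 274507) = (-50347 - 376*(-8 + 26))/(-18*215 + 274507) = (-50347 - 376*18)/(-3870 + 274507) = (-50347 - 6768)/270637 = -57115*1/270637 = -57115/270637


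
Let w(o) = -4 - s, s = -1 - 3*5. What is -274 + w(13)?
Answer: -262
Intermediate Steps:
s = -16 (s = -1 - 15 = -16)
w(o) = 12 (w(o) = -4 - 1*(-16) = -4 + 16 = 12)
-274 + w(13) = -274 + 12 = -262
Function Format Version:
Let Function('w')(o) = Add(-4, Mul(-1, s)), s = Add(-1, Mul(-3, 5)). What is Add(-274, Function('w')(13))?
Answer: -262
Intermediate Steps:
s = -16 (s = Add(-1, -15) = -16)
Function('w')(o) = 12 (Function('w')(o) = Add(-4, Mul(-1, -16)) = Add(-4, 16) = 12)
Add(-274, Function('w')(13)) = Add(-274, 12) = -262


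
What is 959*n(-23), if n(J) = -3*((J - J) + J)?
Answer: 66171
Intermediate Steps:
n(J) = -3*J (n(J) = -3*(0 + J) = -3*J)
959*n(-23) = 959*(-3*(-23)) = 959*69 = 66171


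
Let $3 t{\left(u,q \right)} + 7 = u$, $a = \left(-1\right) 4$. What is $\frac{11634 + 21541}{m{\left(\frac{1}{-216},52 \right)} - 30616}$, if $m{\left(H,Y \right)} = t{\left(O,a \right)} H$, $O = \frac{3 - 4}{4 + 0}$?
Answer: $- \frac{85989600}{79356643} \approx -1.0836$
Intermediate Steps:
$O = - \frac{1}{4} \approx -0.25$
$a = -4$
$t{\left(u,q \right)} = - \frac{7}{3} + \frac{u}{3}$
$m{\left(H,Y \right)} = - \frac{29 H}{12}$ ($m{\left(H,Y \right)} = \left(- \frac{7}{3} + \frac{1}{3} \left(- \frac{1}{4}\right)\right) H = \left(- \frac{7}{3} - \frac{1}{12}\right) H = - \frac{29 H}{12}$)
$\frac{11634 + 21541}{m{\left(\frac{1}{-216},52 \right)} - 30616} = \frac{11634 + 21541}{- \frac{29}{12 \left(-216\right)} - 30616} = \frac{33175}{\left(- \frac{29}{12}\right) \left(- \frac{1}{216}\right) - 30616} = \frac{33175}{\frac{29}{2592} - 30616} = \frac{33175}{- \frac{79356643}{2592}} = 33175 \left(- \frac{2592}{79356643}\right) = - \frac{85989600}{79356643}$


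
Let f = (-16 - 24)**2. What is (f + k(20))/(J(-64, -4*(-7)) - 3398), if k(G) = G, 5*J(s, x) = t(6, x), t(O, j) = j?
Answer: -1350/2827 ≈ -0.47754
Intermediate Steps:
f = 1600 (f = (-40)**2 = 1600)
J(s, x) = x/5
(f + k(20))/(J(-64, -4*(-7)) - 3398) = (1600 + 20)/((-4*(-7))/5 - 3398) = 1620/((1/5)*28 - 3398) = 1620/(28/5 - 3398) = 1620/(-16962/5) = 1620*(-5/16962) = -1350/2827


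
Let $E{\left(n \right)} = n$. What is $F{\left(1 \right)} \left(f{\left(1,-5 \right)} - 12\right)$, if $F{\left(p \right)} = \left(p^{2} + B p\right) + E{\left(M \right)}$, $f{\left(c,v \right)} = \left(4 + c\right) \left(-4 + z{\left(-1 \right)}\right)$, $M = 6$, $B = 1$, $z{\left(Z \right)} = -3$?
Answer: $-376$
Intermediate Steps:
$f{\left(c,v \right)} = -28 - 7 c$ ($f{\left(c,v \right)} = \left(4 + c\right) \left(-4 - 3\right) = \left(4 + c\right) \left(-7\right) = -28 - 7 c$)
$F{\left(p \right)} = 6 + p + p^{2}$ ($F{\left(p \right)} = \left(p^{2} + 1 p\right) + 6 = \left(p^{2} + p\right) + 6 = \left(p + p^{2}\right) + 6 = 6 + p + p^{2}$)
$F{\left(1 \right)} \left(f{\left(1,-5 \right)} - 12\right) = \left(6 + 1 + 1^{2}\right) \left(\left(-28 - 7\right) - 12\right) = \left(6 + 1 + 1\right) \left(\left(-28 - 7\right) - 12\right) = 8 \left(-35 - 12\right) = 8 \left(-47\right) = -376$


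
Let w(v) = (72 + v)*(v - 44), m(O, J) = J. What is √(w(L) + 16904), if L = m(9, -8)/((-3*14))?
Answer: 2*√1514986/21 ≈ 117.22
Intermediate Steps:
L = 4/21 (L = -8/((-3*14)) = -8/(-42) = -8*(-1/42) = 4/21 ≈ 0.19048)
w(v) = (-44 + v)*(72 + v) (w(v) = (72 + v)*(-44 + v) = (-44 + v)*(72 + v))
√(w(L) + 16904) = √((-3168 + (4/21)² + 28*(4/21)) + 16904) = √((-3168 + 16/441 + 16/3) + 16904) = √(-1394720/441 + 16904) = √(6059944/441) = 2*√1514986/21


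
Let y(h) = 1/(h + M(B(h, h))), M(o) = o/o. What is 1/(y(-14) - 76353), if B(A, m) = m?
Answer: -13/992590 ≈ -1.3097e-5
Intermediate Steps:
M(o) = 1
y(h) = 1/(1 + h) (y(h) = 1/(h + 1) = 1/(1 + h))
1/(y(-14) - 76353) = 1/(1/(1 - 14) - 76353) = 1/(1/(-13) - 76353) = 1/(-1/13 - 76353) = 1/(-992590/13) = -13/992590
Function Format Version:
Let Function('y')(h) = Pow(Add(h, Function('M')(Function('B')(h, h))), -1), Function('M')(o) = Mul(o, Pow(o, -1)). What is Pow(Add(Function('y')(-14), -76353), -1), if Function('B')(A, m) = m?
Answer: Rational(-13, 992590) ≈ -1.3097e-5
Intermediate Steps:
Function('M')(o) = 1
Function('y')(h) = Pow(Add(1, h), -1) (Function('y')(h) = Pow(Add(h, 1), -1) = Pow(Add(1, h), -1))
Pow(Add(Function('y')(-14), -76353), -1) = Pow(Add(Pow(Add(1, -14), -1), -76353), -1) = Pow(Add(Pow(-13, -1), -76353), -1) = Pow(Add(Rational(-1, 13), -76353), -1) = Pow(Rational(-992590, 13), -1) = Rational(-13, 992590)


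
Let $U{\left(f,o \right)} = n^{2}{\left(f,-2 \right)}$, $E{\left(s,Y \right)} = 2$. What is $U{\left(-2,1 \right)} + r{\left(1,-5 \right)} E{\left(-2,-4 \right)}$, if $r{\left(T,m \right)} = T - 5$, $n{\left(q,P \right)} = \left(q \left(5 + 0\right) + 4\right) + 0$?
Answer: $28$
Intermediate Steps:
$n{\left(q,P \right)} = 4 + 5 q$ ($n{\left(q,P \right)} = \left(q 5 + 4\right) + 0 = \left(5 q + 4\right) + 0 = \left(4 + 5 q\right) + 0 = 4 + 5 q$)
$U{\left(f,o \right)} = \left(4 + 5 f\right)^{2}$
$r{\left(T,m \right)} = -5 + T$ ($r{\left(T,m \right)} = T - 5 = -5 + T$)
$U{\left(-2,1 \right)} + r{\left(1,-5 \right)} E{\left(-2,-4 \right)} = \left(4 + 5 \left(-2\right)\right)^{2} + \left(-5 + 1\right) 2 = \left(4 - 10\right)^{2} - 8 = \left(-6\right)^{2} - 8 = 36 - 8 = 28$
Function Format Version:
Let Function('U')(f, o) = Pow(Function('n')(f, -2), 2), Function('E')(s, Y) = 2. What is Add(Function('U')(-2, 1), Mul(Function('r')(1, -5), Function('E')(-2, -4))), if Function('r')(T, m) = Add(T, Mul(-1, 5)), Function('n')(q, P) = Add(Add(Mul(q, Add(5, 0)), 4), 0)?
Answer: 28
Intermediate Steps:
Function('n')(q, P) = Add(4, Mul(5, q)) (Function('n')(q, P) = Add(Add(Mul(q, 5), 4), 0) = Add(Add(Mul(5, q), 4), 0) = Add(Add(4, Mul(5, q)), 0) = Add(4, Mul(5, q)))
Function('U')(f, o) = Pow(Add(4, Mul(5, f)), 2)
Function('r')(T, m) = Add(-5, T) (Function('r')(T, m) = Add(T, -5) = Add(-5, T))
Add(Function('U')(-2, 1), Mul(Function('r')(1, -5), Function('E')(-2, -4))) = Add(Pow(Add(4, Mul(5, -2)), 2), Mul(Add(-5, 1), 2)) = Add(Pow(Add(4, -10), 2), Mul(-4, 2)) = Add(Pow(-6, 2), -8) = Add(36, -8) = 28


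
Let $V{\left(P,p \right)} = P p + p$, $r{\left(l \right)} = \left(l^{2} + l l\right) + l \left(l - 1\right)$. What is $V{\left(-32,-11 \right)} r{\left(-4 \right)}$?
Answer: $17732$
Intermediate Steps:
$r{\left(l \right)} = 2 l^{2} + l \left(-1 + l\right)$ ($r{\left(l \right)} = \left(l^{2} + l^{2}\right) + l \left(-1 + l\right) = 2 l^{2} + l \left(-1 + l\right)$)
$V{\left(P,p \right)} = p + P p$
$V{\left(-32,-11 \right)} r{\left(-4 \right)} = - 11 \left(1 - 32\right) \left(- 4 \left(-1 + 3 \left(-4\right)\right)\right) = \left(-11\right) \left(-31\right) \left(- 4 \left(-1 - 12\right)\right) = 341 \left(\left(-4\right) \left(-13\right)\right) = 341 \cdot 52 = 17732$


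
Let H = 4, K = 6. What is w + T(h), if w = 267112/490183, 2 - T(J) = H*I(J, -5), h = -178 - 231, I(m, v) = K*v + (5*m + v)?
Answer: 4079570038/490183 ≈ 8322.5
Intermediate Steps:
I(m, v) = 5*m + 7*v (I(m, v) = 6*v + (5*m + v) = 6*v + (v + 5*m) = 5*m + 7*v)
h = -409
T(J) = 142 - 20*J (T(J) = 2 - 4*(5*J + 7*(-5)) = 2 - 4*(5*J - 35) = 2 - 4*(-35 + 5*J) = 2 - (-140 + 20*J) = 2 + (140 - 20*J) = 142 - 20*J)
w = 267112/490183 (w = 267112*(1/490183) = 267112/490183 ≈ 0.54492)
w + T(h) = 267112/490183 + (142 - 20*(-409)) = 267112/490183 + (142 + 8180) = 267112/490183 + 8322 = 4079570038/490183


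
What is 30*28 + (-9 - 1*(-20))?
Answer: 851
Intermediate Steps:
30*28 + (-9 - 1*(-20)) = 840 + (-9 + 20) = 840 + 11 = 851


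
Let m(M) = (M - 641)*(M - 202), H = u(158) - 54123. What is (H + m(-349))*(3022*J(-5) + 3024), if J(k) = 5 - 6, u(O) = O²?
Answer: 1032662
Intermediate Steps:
H = -29159 (H = 158² - 54123 = 24964 - 54123 = -29159)
m(M) = (-641 + M)*(-202 + M)
J(k) = -1
(H + m(-349))*(3022*J(-5) + 3024) = (-29159 + (129482 + (-349)² - 843*(-349)))*(3022*(-1) + 3024) = (-29159 + (129482 + 121801 + 294207))*(-3022 + 3024) = (-29159 + 545490)*2 = 516331*2 = 1032662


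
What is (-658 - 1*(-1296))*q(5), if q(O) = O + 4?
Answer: 5742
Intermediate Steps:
q(O) = 4 + O
(-658 - 1*(-1296))*q(5) = (-658 - 1*(-1296))*(4 + 5) = (-658 + 1296)*9 = 638*9 = 5742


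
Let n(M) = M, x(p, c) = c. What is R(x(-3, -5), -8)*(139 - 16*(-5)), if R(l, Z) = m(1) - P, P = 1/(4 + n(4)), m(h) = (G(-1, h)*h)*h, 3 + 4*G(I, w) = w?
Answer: -1095/8 ≈ -136.88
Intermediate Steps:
G(I, w) = -¾ + w/4
m(h) = h²*(-¾ + h/4) (m(h) = ((-¾ + h/4)*h)*h = (h*(-¾ + h/4))*h = h²*(-¾ + h/4))
P = ⅛ (P = 1/(4 + 4) = 1/8 = ⅛ ≈ 0.12500)
R(l, Z) = -5/8 (R(l, Z) = (¼)*1²*(-3 + 1) - 1*⅛ = (¼)*1*(-2) - ⅛ = -½ - ⅛ = -5/8)
R(x(-3, -5), -8)*(139 - 16*(-5)) = -5*(139 - 16*(-5))/8 = -5*(139 + 80)/8 = -5/8*219 = -1095/8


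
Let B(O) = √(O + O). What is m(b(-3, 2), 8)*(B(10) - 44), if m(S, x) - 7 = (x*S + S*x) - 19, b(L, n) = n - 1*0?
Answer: -880 + 40*√5 ≈ -790.56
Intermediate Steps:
b(L, n) = n (b(L, n) = n + 0 = n)
m(S, x) = -12 + 2*S*x (m(S, x) = 7 + ((x*S + S*x) - 19) = 7 + ((S*x + S*x) - 19) = 7 + (2*S*x - 19) = 7 + (-19 + 2*S*x) = -12 + 2*S*x)
B(O) = √2*√O (B(O) = √(2*O) = √2*√O)
m(b(-3, 2), 8)*(B(10) - 44) = (-12 + 2*2*8)*(√2*√10 - 44) = (-12 + 32)*(2*√5 - 44) = 20*(-44 + 2*√5) = -880 + 40*√5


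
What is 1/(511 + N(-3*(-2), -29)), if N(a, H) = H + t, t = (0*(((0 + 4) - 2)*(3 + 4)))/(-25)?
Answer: 1/482 ≈ 0.0020747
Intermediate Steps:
t = 0 (t = (0*((4 - 2)*7))*(-1/25) = (0*(2*7))*(-1/25) = (0*14)*(-1/25) = 0*(-1/25) = 0)
N(a, H) = H (N(a, H) = H + 0 = H)
1/(511 + N(-3*(-2), -29)) = 1/(511 - 29) = 1/482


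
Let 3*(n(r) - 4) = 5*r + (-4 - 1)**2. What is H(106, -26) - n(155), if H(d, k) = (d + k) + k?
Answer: -650/3 ≈ -216.67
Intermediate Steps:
H(d, k) = d + 2*k
n(r) = 37/3 + 5*r/3 (n(r) = 4 + (5*r + (-4 - 1)**2)/3 = 4 + (5*r + (-5)**2)/3 = 4 + (5*r + 25)/3 = 4 + (25 + 5*r)/3 = 4 + (25/3 + 5*r/3) = 37/3 + 5*r/3)
H(106, -26) - n(155) = (106 + 2*(-26)) - (37/3 + (5/3)*155) = (106 - 52) - (37/3 + 775/3) = 54 - 1*812/3 = 54 - 812/3 = -650/3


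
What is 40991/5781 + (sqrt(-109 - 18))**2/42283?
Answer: 1732488266/244438023 ≈ 7.0876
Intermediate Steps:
40991/5781 + (sqrt(-109 - 18))**2/42283 = 40991*(1/5781) + (sqrt(-127))**2*(1/42283) = 40991/5781 + (I*sqrt(127))**2*(1/42283) = 40991/5781 - 127*1/42283 = 40991/5781 - 127/42283 = 1732488266/244438023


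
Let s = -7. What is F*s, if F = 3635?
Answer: -25445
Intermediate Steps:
F*s = 3635*(-7) = -25445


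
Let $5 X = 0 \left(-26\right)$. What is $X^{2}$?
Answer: $0$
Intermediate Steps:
$X = 0$ ($X = \frac{0 \left(-26\right)}{5} = \frac{1}{5} \cdot 0 = 0$)
$X^{2} = 0^{2} = 0$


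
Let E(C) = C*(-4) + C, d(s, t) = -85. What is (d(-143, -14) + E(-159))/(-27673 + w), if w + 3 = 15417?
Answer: -392/12259 ≈ -0.031977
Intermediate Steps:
w = 15414 (w = -3 + 15417 = 15414)
E(C) = -3*C (E(C) = -4*C + C = -3*C)
(d(-143, -14) + E(-159))/(-27673 + w) = (-85 - 3*(-159))/(-27673 + 15414) = (-85 + 477)/(-12259) = 392*(-1/12259) = -392/12259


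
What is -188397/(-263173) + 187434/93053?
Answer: 66858474123/24489037169 ≈ 2.7301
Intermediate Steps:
-188397/(-263173) + 187434/93053 = -188397*(-1/263173) + 187434*(1/93053) = 188397/263173 + 187434/93053 = 66858474123/24489037169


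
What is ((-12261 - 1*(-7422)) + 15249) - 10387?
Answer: 23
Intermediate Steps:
((-12261 - 1*(-7422)) + 15249) - 10387 = ((-12261 + 7422) + 15249) - 10387 = (-4839 + 15249) - 10387 = 10410 - 10387 = 23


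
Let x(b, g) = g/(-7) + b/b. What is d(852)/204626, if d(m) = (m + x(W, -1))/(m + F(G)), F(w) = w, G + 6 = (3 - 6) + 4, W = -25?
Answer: 2986/606613777 ≈ 4.9224e-6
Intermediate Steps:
x(b, g) = 1 - g/7 (x(b, g) = g*(-1/7) + 1 = -g/7 + 1 = 1 - g/7)
G = -5 (G = -6 + ((3 - 6) + 4) = -6 + (-3 + 4) = -6 + 1 = -5)
d(m) = (8/7 + m)/(-5 + m) (d(m) = (m + (1 - 1/7*(-1)))/(m - 5) = (m + (1 + 1/7))/(-5 + m) = (m + 8/7)/(-5 + m) = (8/7 + m)/(-5 + m))
d(852)/204626 = ((8/7 + 852)/(-5 + 852))/204626 = ((5972/7)/847)*(1/204626) = ((1/847)*(5972/7))*(1/204626) = (5972/5929)*(1/204626) = 2986/606613777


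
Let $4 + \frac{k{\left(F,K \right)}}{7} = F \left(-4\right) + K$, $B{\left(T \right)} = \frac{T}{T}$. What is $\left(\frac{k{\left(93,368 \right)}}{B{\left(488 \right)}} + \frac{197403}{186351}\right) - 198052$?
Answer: $- \frac{12305808835}{62117} \approx -1.9811 \cdot 10^{5}$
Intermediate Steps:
$B{\left(T \right)} = 1$
$k{\left(F,K \right)} = -28 - 28 F + 7 K$ ($k{\left(F,K \right)} = -28 + 7 \left(F \left(-4\right) + K\right) = -28 + 7 \left(- 4 F + K\right) = -28 + 7 \left(K - 4 F\right) = -28 - \left(- 7 K + 28 F\right) = -28 - 28 F + 7 K$)
$\left(\frac{k{\left(93,368 \right)}}{B{\left(488 \right)}} + \frac{197403}{186351}\right) - 198052 = \left(\frac{-28 - 2604 + 7 \cdot 368}{1} + \frac{197403}{186351}\right) - 198052 = \left(\left(-28 - 2604 + 2576\right) 1 + 197403 \cdot \frac{1}{186351}\right) - 198052 = \left(\left(-56\right) 1 + \frac{65801}{62117}\right) - 198052 = \left(-56 + \frac{65801}{62117}\right) - 198052 = - \frac{3412751}{62117} - 198052 = - \frac{12305808835}{62117}$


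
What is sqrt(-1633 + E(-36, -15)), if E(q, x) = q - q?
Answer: I*sqrt(1633) ≈ 40.41*I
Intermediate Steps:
E(q, x) = 0
sqrt(-1633 + E(-36, -15)) = sqrt(-1633 + 0) = sqrt(-1633) = I*sqrt(1633)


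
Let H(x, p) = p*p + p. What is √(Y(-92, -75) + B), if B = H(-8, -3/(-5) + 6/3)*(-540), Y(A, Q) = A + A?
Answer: 4*I*√8185/5 ≈ 72.377*I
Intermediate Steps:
H(x, p) = p + p² (H(x, p) = p² + p = p + p²)
Y(A, Q) = 2*A
B = -25272/5 (B = ((-3/(-5) + 6/3)*(1 + (-3/(-5) + 6/3)))*(-540) = ((-3*(-⅕) + 6*(⅓))*(1 + (-3*(-⅕) + 6*(⅓))))*(-540) = ((⅗ + 2)*(1 + (⅗ + 2)))*(-540) = (13*(1 + 13/5)/5)*(-540) = ((13/5)*(18/5))*(-540) = (234/25)*(-540) = -25272/5 ≈ -5054.4)
√(Y(-92, -75) + B) = √(2*(-92) - 25272/5) = √(-184 - 25272/5) = √(-26192/5) = 4*I*√8185/5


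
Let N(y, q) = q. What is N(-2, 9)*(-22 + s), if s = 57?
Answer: 315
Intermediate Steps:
N(-2, 9)*(-22 + s) = 9*(-22 + 57) = 9*35 = 315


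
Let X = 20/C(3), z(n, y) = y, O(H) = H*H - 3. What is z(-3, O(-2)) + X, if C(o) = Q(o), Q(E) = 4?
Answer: 6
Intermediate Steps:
C(o) = 4
O(H) = -3 + H**2 (O(H) = H**2 - 3 = -3 + H**2)
X = 5 (X = 20/4 = 20*(1/4) = 5)
z(-3, O(-2)) + X = (-3 + (-2)**2) + 5 = (-3 + 4) + 5 = 1 + 5 = 6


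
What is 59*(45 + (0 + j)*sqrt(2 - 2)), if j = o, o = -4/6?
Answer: 2655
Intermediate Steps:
o = -2/3 (o = -4*1/6 = -2/3 ≈ -0.66667)
j = -2/3 ≈ -0.66667
59*(45 + (0 + j)*sqrt(2 - 2)) = 59*(45 + (0 - 2/3)*sqrt(2 - 2)) = 59*(45 - 2*sqrt(0)/3) = 59*(45 - 2/3*0) = 59*(45 + 0) = 59*45 = 2655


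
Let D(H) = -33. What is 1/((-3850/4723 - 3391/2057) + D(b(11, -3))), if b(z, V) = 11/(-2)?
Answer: -9715211/344537106 ≈ -0.028198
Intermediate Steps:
b(z, V) = -11/2 (b(z, V) = 11*(-1/2) = -11/2)
1/((-3850/4723 - 3391/2057) + D(b(11, -3))) = 1/((-3850/4723 - 3391/2057) - 33) = 1/(-23935143/9715211 - 33) = 1/(-344537106/9715211) = -9715211/344537106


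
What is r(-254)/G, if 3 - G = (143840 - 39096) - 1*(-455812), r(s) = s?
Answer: 254/560553 ≈ 0.00045312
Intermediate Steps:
G = -560553 (G = 3 - ((143840 - 39096) - 1*(-455812)) = 3 - (104744 + 455812) = 3 - 1*560556 = 3 - 560556 = -560553)
r(-254)/G = -254/(-560553) = -254*(-1/560553) = 254/560553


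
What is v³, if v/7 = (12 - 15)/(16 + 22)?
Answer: -9261/54872 ≈ -0.16877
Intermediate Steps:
v = -21/38 (v = 7*((12 - 15)/(16 + 22)) = 7*(-3/38) = -21/38 ≈ -0.55263)
v³ = (-21/38)³ = -9261/54872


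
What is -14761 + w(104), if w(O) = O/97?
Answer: -1431713/97 ≈ -14760.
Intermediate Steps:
w(O) = O/97 (w(O) = O*(1/97) = O/97)
-14761 + w(104) = -14761 + (1/97)*104 = -14761 + 104/97 = -1431713/97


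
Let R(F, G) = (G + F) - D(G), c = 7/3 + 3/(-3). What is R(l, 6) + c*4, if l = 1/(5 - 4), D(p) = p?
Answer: 19/3 ≈ 6.3333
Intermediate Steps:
l = 1 (l = 1/1 = 1)
c = 4/3 (c = 7*(1/3) + 3*(-1/3) = 7/3 - 1 = 4/3 ≈ 1.3333)
R(F, G) = F (R(F, G) = (G + F) - G = (F + G) - G = F)
R(l, 6) + c*4 = 1 + (4/3)*4 = 1 + 16/3 = 19/3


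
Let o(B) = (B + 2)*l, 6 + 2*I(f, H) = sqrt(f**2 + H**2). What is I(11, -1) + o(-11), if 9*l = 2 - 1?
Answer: -4 + sqrt(122)/2 ≈ 1.5227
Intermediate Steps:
l = 1/9 (l = (2 - 1)/9 = (1/9)*1 = 1/9 ≈ 0.11111)
I(f, H) = -3 + sqrt(H**2 + f**2)/2 (I(f, H) = -3 + sqrt(f**2 + H**2)/2 = -3 + sqrt(H**2 + f**2)/2)
o(B) = 2/9 + B/9 (o(B) = (B + 2)*(1/9) = (2 + B)*(1/9) = 2/9 + B/9)
I(11, -1) + o(-11) = (-3 + sqrt((-1)**2 + 11**2)/2) + (2/9 + (1/9)*(-11)) = (-3 + sqrt(1 + 121)/2) + (2/9 - 11/9) = (-3 + sqrt(122)/2) - 1 = -4 + sqrt(122)/2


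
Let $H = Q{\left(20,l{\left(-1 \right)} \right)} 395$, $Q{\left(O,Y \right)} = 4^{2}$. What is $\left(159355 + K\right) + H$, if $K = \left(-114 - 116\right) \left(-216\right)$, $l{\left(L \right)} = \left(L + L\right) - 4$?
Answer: $215355$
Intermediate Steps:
$l{\left(L \right)} = -4 + 2 L$ ($l{\left(L \right)} = 2 L - 4 = -4 + 2 L$)
$Q{\left(O,Y \right)} = 16$
$K = 49680$ ($K = \left(-230\right) \left(-216\right) = 49680$)
$H = 6320$ ($H = 16 \cdot 395 = 6320$)
$\left(159355 + K\right) + H = \left(159355 + 49680\right) + 6320 = 209035 + 6320 = 215355$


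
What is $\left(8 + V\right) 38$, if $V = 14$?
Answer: $836$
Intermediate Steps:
$\left(8 + V\right) 38 = \left(8 + 14\right) 38 = 22 \cdot 38 = 836$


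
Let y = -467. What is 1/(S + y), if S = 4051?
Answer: 1/3584 ≈ 0.00027902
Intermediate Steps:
1/(S + y) = 1/(4051 - 467) = 1/3584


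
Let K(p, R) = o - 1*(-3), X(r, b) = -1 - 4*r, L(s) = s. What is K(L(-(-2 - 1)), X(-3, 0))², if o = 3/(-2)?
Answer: 9/4 ≈ 2.2500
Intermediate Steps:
o = -3/2 (o = 3*(-½) = -3/2 ≈ -1.5000)
K(p, R) = 3/2 (K(p, R) = -3/2 - 1*(-3) = -3/2 + 3 = 3/2)
K(L(-(-2 - 1)), X(-3, 0))² = (3/2)² = 9/4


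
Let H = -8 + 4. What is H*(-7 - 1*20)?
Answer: 108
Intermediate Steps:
H = -4
H*(-7 - 1*20) = -4*(-7 - 1*20) = -4*(-7 - 20) = -4*(-27) = 108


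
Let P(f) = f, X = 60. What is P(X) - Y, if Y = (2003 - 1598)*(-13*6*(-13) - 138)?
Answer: -354720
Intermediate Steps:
Y = 354780 (Y = 405*(-78*(-13) - 138) = 405*(1014 - 138) = 405*876 = 354780)
P(X) - Y = 60 - 1*354780 = 60 - 354780 = -354720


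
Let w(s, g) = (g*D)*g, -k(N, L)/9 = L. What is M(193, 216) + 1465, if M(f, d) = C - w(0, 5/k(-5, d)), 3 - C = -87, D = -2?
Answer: 2938278265/1889568 ≈ 1555.0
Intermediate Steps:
k(N, L) = -9*L
C = 90 (C = 3 - 1*(-87) = 3 + 87 = 90)
w(s, g) = -2*g² (w(s, g) = (g*(-2))*g = (-2*g)*g = -2*g²)
M(f, d) = 90 + 50/(81*d²) (M(f, d) = 90 - (-2)*(5/((-9*d)))² = 90 - (-2)*(5*(-1/(9*d)))² = 90 - (-2)*(-5/(9*d))² = 90 - (-2)*25/(81*d²) = 90 - (-50)/(81*d²) = 90 + 50/(81*d²))
M(193, 216) + 1465 = (90 + (50/81)/216²) + 1465 = (90 + (50/81)*(1/46656)) + 1465 = (90 + 25/1889568) + 1465 = 170061145/1889568 + 1465 = 2938278265/1889568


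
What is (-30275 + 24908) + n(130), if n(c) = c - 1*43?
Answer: -5280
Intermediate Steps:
n(c) = -43 + c (n(c) = c - 43 = -43 + c)
(-30275 + 24908) + n(130) = (-30275 + 24908) + (-43 + 130) = -5367 + 87 = -5280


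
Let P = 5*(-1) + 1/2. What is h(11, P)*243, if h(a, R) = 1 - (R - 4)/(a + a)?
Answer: 14823/44 ≈ 336.89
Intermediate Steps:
P = -9/2 (P = -5 + ½ = -9/2 ≈ -4.5000)
h(a, R) = 1 - (-4 + R)/(2*a)
h(11, P)*243 = ((2 + 11 - ½*(-9/2))/11)*243 = ((2 + 11 + 9/4)/11)*243 = ((1/11)*(61/4))*243 = (61/44)*243 = 14823/44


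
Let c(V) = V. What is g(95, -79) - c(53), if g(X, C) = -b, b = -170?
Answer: 117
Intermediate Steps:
g(X, C) = 170 (g(X, C) = -1*(-170) = 170)
g(95, -79) - c(53) = 170 - 1*53 = 170 - 53 = 117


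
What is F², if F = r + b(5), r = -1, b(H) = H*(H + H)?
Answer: 2401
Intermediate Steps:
b(H) = 2*H² (b(H) = H*(2*H) = 2*H²)
F = 49 (F = -1 + 2*5² = -1 + 2*25 = -1 + 50 = 49)
F² = 49² = 2401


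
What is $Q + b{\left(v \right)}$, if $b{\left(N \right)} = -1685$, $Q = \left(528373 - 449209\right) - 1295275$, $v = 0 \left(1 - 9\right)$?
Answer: $-1217796$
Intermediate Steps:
$v = 0$ ($v = 0 \left(-8\right) = 0$)
$Q = -1216111$ ($Q = 79164 - 1295275 = -1216111$)
$Q + b{\left(v \right)} = -1216111 - 1685 = -1217796$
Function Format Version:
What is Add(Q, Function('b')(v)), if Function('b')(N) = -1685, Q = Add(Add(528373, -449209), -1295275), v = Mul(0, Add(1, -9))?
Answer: -1217796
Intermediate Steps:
v = 0 (v = Mul(0, -8) = 0)
Q = -1216111 (Q = Add(79164, -1295275) = -1216111)
Add(Q, Function('b')(v)) = Add(-1216111, -1685) = -1217796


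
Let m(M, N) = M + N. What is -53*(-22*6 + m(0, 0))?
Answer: 6996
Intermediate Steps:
-53*(-22*6 + m(0, 0)) = -53*(-22*6 + (0 + 0)) = -53*(-132 + 0) = -53*(-132) = 6996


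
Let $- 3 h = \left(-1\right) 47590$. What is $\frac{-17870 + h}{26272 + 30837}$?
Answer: $- \frac{6020}{171327} \approx -0.035137$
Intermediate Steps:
$h = \frac{47590}{3}$ ($h = - \frac{\left(-1\right) 47590}{3} = \left(- \frac{1}{3}\right) \left(-47590\right) = \frac{47590}{3} \approx 15863.0$)
$\frac{-17870 + h}{26272 + 30837} = \frac{-17870 + \frac{47590}{3}}{26272 + 30837} = - \frac{6020}{3 \cdot 57109} = \left(- \frac{6020}{3}\right) \frac{1}{57109} = - \frac{6020}{171327}$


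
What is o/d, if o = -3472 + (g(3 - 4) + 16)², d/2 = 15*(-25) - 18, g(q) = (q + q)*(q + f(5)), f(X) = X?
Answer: 568/131 ≈ 4.3359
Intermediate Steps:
g(q) = 2*q*(5 + q) (g(q) = (q + q)*(q + 5) = (2*q)*(5 + q) = 2*q*(5 + q))
d = -786 (d = 2*(15*(-25) - 18) = 2*(-375 - 18) = 2*(-393) = -786)
o = -3408 (o = -3472 + (2*(3 - 4)*(5 + (3 - 4)) + 16)² = -3472 + (2*(-1)*(5 - 1) + 16)² = -3472 + (2*(-1)*4 + 16)² = -3472 + (-8 + 16)² = -3472 + 8² = -3472 + 64 = -3408)
o/d = -3408/(-786) = -3408*(-1/786) = 568/131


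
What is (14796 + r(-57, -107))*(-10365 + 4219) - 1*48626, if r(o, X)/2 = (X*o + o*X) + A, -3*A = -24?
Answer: -241020994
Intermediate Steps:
A = 8 (A = -1/3*(-24) = 8)
r(o, X) = 16 + 4*X*o (r(o, X) = 2*((X*o + o*X) + 8) = 2*((X*o + X*o) + 8) = 2*(2*X*o + 8) = 2*(8 + 2*X*o) = 16 + 4*X*o)
(14796 + r(-57, -107))*(-10365 + 4219) - 1*48626 = (14796 + (16 + 4*(-107)*(-57)))*(-10365 + 4219) - 1*48626 = (14796 + (16 + 24396))*(-6146) - 48626 = (14796 + 24412)*(-6146) - 48626 = 39208*(-6146) - 48626 = -240972368 - 48626 = -241020994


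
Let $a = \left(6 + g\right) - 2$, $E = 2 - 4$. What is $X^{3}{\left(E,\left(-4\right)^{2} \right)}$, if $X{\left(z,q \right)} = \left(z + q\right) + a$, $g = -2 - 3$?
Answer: $2197$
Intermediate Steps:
$g = -5$ ($g = -2 - 3 = -5$)
$E = -2$
$a = -1$ ($a = \left(6 - 5\right) - 2 = 1 - 2 = -1$)
$X{\left(z,q \right)} = -1 + q + z$ ($X{\left(z,q \right)} = \left(z + q\right) - 1 = \left(q + z\right) - 1 = -1 + q + z$)
$X^{3}{\left(E,\left(-4\right)^{2} \right)} = \left(-1 + \left(-4\right)^{2} - 2\right)^{3} = \left(-1 + 16 - 2\right)^{3} = 13^{3} = 2197$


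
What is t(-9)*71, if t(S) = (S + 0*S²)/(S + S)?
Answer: 71/2 ≈ 35.500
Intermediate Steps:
t(S) = ½ (t(S) = (S + 0)/((2*S)) = S*(1/(2*S)) = ½)
t(-9)*71 = (½)*71 = 71/2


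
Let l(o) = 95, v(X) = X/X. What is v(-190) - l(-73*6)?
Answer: -94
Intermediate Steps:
v(X) = 1
v(-190) - l(-73*6) = 1 - 1*95 = 1 - 95 = -94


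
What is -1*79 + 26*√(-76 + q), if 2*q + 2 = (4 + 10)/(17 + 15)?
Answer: -79 + 39*I*√546/4 ≈ -79.0 + 227.82*I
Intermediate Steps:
q = -25/32 (q = -1 + ((4 + 10)/(17 + 15))/2 = -1 + (14/32)/2 = -1 + (14*(1/32))/2 = -1 + (½)*(7/16) = -1 + 7/32 = -25/32 ≈ -0.78125)
-1*79 + 26*√(-76 + q) = -1*79 + 26*√(-76 - 25/32) = -79 + 26*√(-2457/32) = -79 + 26*(3*I*√546/8) = -79 + 39*I*√546/4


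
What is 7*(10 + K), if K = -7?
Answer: 21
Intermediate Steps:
7*(10 + K) = 7*(10 - 7) = 7*3 = 21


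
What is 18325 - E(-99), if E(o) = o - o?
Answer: 18325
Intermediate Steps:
E(o) = 0
18325 - E(-99) = 18325 - 1*0 = 18325 + 0 = 18325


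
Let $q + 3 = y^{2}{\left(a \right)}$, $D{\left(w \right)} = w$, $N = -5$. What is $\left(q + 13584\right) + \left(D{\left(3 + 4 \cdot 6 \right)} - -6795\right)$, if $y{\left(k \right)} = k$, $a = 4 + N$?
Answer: $20404$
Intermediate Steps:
$a = -1$ ($a = 4 - 5 = -1$)
$q = -2$ ($q = -3 + \left(-1\right)^{2} = -3 + 1 = -2$)
$\left(q + 13584\right) + \left(D{\left(3 + 4 \cdot 6 \right)} - -6795\right) = \left(-2 + 13584\right) + \left(\left(3 + 4 \cdot 6\right) - -6795\right) = 13582 + \left(\left(3 + 24\right) + 6795\right) = 13582 + \left(27 + 6795\right) = 13582 + 6822 = 20404$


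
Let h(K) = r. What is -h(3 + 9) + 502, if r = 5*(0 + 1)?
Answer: 497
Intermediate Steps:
r = 5 (r = 5*1 = 5)
h(K) = 5
-h(3 + 9) + 502 = -1*5 + 502 = -5 + 502 = 497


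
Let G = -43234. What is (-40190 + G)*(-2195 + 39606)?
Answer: -3120975264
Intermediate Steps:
(-40190 + G)*(-2195 + 39606) = (-40190 - 43234)*(-2195 + 39606) = -83424*37411 = -3120975264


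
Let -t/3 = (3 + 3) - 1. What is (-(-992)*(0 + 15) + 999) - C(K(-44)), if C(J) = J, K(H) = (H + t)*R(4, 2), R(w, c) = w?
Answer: 16115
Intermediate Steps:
t = -15 (t = -3*((3 + 3) - 1) = -3*(6 - 1) = -3*5 = -15)
K(H) = -60 + 4*H (K(H) = (H - 15)*4 = (-15 + H)*4 = -60 + 4*H)
(-(-992)*(0 + 15) + 999) - C(K(-44)) = (-(-992)*(0 + 15) + 999) - (-60 + 4*(-44)) = (-(-992)*15 + 999) - (-60 - 176) = (-248*(-60) + 999) - 1*(-236) = (14880 + 999) + 236 = 15879 + 236 = 16115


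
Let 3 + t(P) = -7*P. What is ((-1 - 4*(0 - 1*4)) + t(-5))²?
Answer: 2209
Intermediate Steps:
t(P) = -3 - 7*P
((-1 - 4*(0 - 1*4)) + t(-5))² = ((-1 - 4*(0 - 1*4)) + (-3 - 7*(-5)))² = ((-1 - 4*(0 - 4)) + (-3 + 35))² = ((-1 - 4*(-4)) + 32)² = ((-1 + 16) + 32)² = (15 + 32)² = 47² = 2209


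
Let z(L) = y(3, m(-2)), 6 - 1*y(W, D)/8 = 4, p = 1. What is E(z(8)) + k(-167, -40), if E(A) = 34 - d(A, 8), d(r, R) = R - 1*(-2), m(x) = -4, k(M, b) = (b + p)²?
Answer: 1545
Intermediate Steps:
k(M, b) = (1 + b)² (k(M, b) = (b + 1)² = (1 + b)²)
d(r, R) = 2 + R (d(r, R) = R + 2 = 2 + R)
y(W, D) = 16 (y(W, D) = 48 - 8*4 = 48 - 32 = 16)
z(L) = 16
E(A) = 24 (E(A) = 34 - (2 + 8) = 34 - 1*10 = 34 - 10 = 24)
E(z(8)) + k(-167, -40) = 24 + (1 - 40)² = 24 + (-39)² = 24 + 1521 = 1545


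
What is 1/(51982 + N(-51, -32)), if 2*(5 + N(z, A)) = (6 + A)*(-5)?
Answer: 1/52042 ≈ 1.9215e-5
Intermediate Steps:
N(z, A) = -20 - 5*A/2 (N(z, A) = -5 + ((6 + A)*(-5))/2 = -5 + (-30 - 5*A)/2 = -5 + (-15 - 5*A/2) = -20 - 5*A/2)
1/(51982 + N(-51, -32)) = 1/(51982 + (-20 - 5/2*(-32))) = 1/(51982 + (-20 + 80)) = 1/(51982 + 60) = 1/52042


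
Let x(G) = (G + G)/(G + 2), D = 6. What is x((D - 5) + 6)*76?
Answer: 1064/9 ≈ 118.22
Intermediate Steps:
x(G) = 2*G/(2 + G) (x(G) = (2*G)/(2 + G) = 2*G/(2 + G))
x((D - 5) + 6)*76 = (2*((6 - 5) + 6)/(2 + ((6 - 5) + 6)))*76 = (2*(1 + 6)/(2 + (1 + 6)))*76 = (2*7/(2 + 7))*76 = (2*7/9)*76 = (2*7*(⅑))*76 = (14/9)*76 = 1064/9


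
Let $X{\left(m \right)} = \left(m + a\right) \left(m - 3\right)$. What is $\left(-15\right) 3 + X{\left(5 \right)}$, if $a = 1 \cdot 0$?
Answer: $-35$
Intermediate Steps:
$a = 0$
$X{\left(m \right)} = m \left(-3 + m\right)$ ($X{\left(m \right)} = \left(m + 0\right) \left(m - 3\right) = m \left(-3 + m\right)$)
$\left(-15\right) 3 + X{\left(5 \right)} = \left(-15\right) 3 + 5 \left(-3 + 5\right) = -45 + 5 \cdot 2 = -45 + 10 = -35$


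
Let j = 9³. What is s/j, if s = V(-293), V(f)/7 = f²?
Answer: 600943/729 ≈ 824.34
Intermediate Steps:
V(f) = 7*f²
s = 600943 (s = 7*(-293)² = 7*85849 = 600943)
j = 729
s/j = 600943/729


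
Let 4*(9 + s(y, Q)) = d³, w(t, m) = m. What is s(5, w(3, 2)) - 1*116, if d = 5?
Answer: -375/4 ≈ -93.750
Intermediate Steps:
s(y, Q) = 89/4 (s(y, Q) = -9 + (¼)*5³ = -9 + (¼)*125 = -9 + 125/4 = 89/4)
s(5, w(3, 2)) - 1*116 = 89/4 - 1*116 = 89/4 - 116 = -375/4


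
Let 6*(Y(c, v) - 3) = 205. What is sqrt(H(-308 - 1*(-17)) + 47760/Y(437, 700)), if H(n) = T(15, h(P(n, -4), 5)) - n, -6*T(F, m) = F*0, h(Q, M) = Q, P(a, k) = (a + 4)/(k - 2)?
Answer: sqrt(78374019)/223 ≈ 39.699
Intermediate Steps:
P(a, k) = (4 + a)/(-2 + k)
Y(c, v) = 223/6 (Y(c, v) = 3 + (1/6)*205 = 3 + 205/6 = 223/6)
T(F, m) = 0 (T(F, m) = -F*0/6 = -1/6*0 = 0)
H(n) = -n (H(n) = 0 - n = -n)
sqrt(H(-308 - 1*(-17)) + 47760/Y(437, 700)) = sqrt(-(-308 - 1*(-17)) + 47760/(223/6)) = sqrt(-(-308 + 17) + 47760*(6/223)) = sqrt(-1*(-291) + 286560/223) = sqrt(291 + 286560/223) = sqrt(351453/223) = sqrt(78374019)/223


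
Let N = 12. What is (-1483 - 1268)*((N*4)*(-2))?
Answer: 264096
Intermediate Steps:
(-1483 - 1268)*((N*4)*(-2)) = (-1483 - 1268)*((12*4)*(-2)) = -132048*(-2) = -2751*(-96) = 264096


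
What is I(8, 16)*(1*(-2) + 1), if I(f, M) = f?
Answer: -8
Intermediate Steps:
I(8, 16)*(1*(-2) + 1) = 8*(1*(-2) + 1) = 8*(-2 + 1) = 8*(-1) = -8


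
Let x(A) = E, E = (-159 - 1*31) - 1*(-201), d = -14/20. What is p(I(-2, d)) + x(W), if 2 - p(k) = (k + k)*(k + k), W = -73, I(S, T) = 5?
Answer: -87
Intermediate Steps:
d = -7/10 (d = -14*1/20 = -7/10 ≈ -0.70000)
E = 11 (E = (-159 - 31) + 201 = -190 + 201 = 11)
p(k) = 2 - 4*k² (p(k) = 2 - (k + k)*(k + k) = 2 - 2*k*2*k = 2 - 4*k²)
x(A) = 11
p(I(-2, d)) + x(W) = (2 - 4*5²) + 11 = (2 - 4*25) + 11 = (2 - 100) + 11 = -98 + 11 = -87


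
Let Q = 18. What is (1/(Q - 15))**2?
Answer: 1/9 ≈ 0.11111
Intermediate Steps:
(1/(Q - 15))**2 = (1/(18 - 15))**2 = (1/3)**2 = 1/9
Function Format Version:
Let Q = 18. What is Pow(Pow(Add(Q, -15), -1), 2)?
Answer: Rational(1, 9) ≈ 0.11111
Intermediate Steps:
Pow(Pow(Add(Q, -15), -1), 2) = Pow(Pow(Add(18, -15), -1), 2) = Pow(Pow(3, -1), 2) = Pow(Rational(1, 3), 2) = Rational(1, 9)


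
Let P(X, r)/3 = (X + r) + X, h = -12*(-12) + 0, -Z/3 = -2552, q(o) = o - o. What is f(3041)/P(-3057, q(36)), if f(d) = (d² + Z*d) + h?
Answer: -32529721/18342 ≈ -1773.5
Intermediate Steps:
q(o) = 0
Z = 7656 (Z = -3*(-2552) = 7656)
h = 144 (h = 144 + 0 = 144)
P(X, r) = 3*r + 6*X (P(X, r) = 3*((X + r) + X) = 3*(r + 2*X) = 3*r + 6*X)
f(d) = 144 + d² + 7656*d (f(d) = (d² + 7656*d) + 144 = 144 + d² + 7656*d)
f(3041)/P(-3057, q(36)) = (144 + 3041² + 7656*3041)/(3*0 + 6*(-3057)) = (144 + 9247681 + 23281896)/(0 - 18342) = 32529721/(-18342) = 32529721*(-1/18342) = -32529721/18342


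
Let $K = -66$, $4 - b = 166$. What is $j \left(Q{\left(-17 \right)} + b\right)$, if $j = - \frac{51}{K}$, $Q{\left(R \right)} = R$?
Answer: $- \frac{3043}{22} \approx -138.32$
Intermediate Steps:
$b = -162$ ($b = 4 - 166 = -162$)
$j = \frac{17}{22}$ ($j = - \frac{51}{-66} = \left(-51\right) \left(- \frac{1}{66}\right) = \frac{17}{22} \approx 0.77273$)
$j \left(Q{\left(-17 \right)} + b\right) = \frac{17 \left(-17 - 162\right)}{22} = \frac{17}{22} \left(-179\right) = - \frac{3043}{22}$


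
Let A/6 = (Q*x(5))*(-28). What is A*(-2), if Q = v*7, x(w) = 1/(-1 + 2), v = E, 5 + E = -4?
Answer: -21168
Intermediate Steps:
E = -9 (E = -5 - 4 = -9)
v = -9
x(w) = 1 (x(w) = 1/1 = 1)
Q = -63 (Q = -9*7 = -63)
A = 10584 (A = 6*(-63*1*(-28)) = 6*(-63*(-28)) = 6*1764 = 10584)
A*(-2) = 10584*(-2) = -21168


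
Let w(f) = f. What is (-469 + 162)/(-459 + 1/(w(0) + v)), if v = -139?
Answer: 42673/63802 ≈ 0.66883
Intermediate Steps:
(-469 + 162)/(-459 + 1/(w(0) + v)) = (-469 + 162)/(-459 + 1/(0 - 139)) = -307/(-459 + 1/(-139)) = -307/(-459 - 1/139) = -307/(-63802/139) = -307*(-139/63802) = 42673/63802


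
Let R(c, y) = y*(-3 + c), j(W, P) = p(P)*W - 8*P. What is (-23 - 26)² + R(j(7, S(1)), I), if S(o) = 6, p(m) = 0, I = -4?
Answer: 2605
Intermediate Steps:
j(W, P) = -8*P (j(W, P) = 0*W - 8*P = 0 - 8*P = -8*P)
(-23 - 26)² + R(j(7, S(1)), I) = (-23 - 26)² - 4*(-3 - 8*6) = (-49)² - 4*(-3 - 48) = 2401 - 4*(-51) = 2401 + 204 = 2605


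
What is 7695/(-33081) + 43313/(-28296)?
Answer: -550191691/312019992 ≈ -1.7633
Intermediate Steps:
7695/(-33081) + 43313/(-28296) = 7695*(-1/33081) + 43313*(-1/28296) = -2565/11027 - 43313/28296 = -550191691/312019992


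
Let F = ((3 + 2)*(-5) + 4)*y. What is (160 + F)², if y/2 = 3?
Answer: 1156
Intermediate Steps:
y = 6 (y = 2*3 = 6)
F = -126 (F = ((3 + 2)*(-5) + 4)*6 = (5*(-5) + 4)*6 = (-25 + 4)*6 = -21*6 = -126)
(160 + F)² = (160 - 126)² = 34² = 1156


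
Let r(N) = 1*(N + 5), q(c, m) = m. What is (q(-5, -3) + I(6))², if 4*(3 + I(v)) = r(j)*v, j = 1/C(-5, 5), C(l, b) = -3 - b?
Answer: 441/256 ≈ 1.7227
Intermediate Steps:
j = -⅛ (j = 1/(-3 - 1*5) = 1/(-3 - 5) = 1/(-8) = -⅛ ≈ -0.12500)
r(N) = 5 + N (r(N) = 1*(5 + N) = 5 + N)
I(v) = -3 + 39*v/32 (I(v) = -3 + ((5 - ⅛)*v)/4 = -3 + (39*v/8)/4 = -3 + 39*v/32)
(q(-5, -3) + I(6))² = (-3 + (-3 + (39/32)*6))² = (-3 + (-3 + 117/16))² = (-3 + 69/16)² = (21/16)² = 441/256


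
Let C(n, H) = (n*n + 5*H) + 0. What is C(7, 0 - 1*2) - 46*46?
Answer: -2077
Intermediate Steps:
C(n, H) = n² + 5*H (C(n, H) = (n² + 5*H) + 0 = n² + 5*H)
C(7, 0 - 1*2) - 46*46 = (7² + 5*(0 - 1*2)) - 46*46 = (49 + 5*(0 - 2)) - 2116 = (49 + 5*(-2)) - 2116 = (49 - 10) - 2116 = 39 - 2116 = -2077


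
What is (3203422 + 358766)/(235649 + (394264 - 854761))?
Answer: -890547/56212 ≈ -15.843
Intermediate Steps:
(3203422 + 358766)/(235649 + (394264 - 854761)) = 3562188/(235649 - 460497) = 3562188/(-224848) = 3562188*(-1/224848) = -890547/56212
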